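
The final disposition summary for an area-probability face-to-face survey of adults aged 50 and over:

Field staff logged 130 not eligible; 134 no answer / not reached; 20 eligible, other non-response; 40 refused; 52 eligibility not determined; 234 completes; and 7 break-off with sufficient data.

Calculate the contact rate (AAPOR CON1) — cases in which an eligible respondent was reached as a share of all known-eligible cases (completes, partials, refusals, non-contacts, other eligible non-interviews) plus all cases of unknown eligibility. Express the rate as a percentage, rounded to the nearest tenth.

61.8%

Num → 234 + 7 + 40 + 20 = 301
Denom → 234 + 7 + 40 + 134 + 20 + 52 = 487
CON1 = 301 / 487 = 0.6181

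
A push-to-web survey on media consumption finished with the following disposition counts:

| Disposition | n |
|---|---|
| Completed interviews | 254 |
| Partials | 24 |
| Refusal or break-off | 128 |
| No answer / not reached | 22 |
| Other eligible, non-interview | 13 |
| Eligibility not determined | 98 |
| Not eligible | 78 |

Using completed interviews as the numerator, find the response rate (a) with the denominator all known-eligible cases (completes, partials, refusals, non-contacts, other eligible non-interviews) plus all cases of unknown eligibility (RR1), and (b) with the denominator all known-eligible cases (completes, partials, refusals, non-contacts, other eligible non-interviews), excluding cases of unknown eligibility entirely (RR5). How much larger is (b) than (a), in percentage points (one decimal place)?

Num = 254
Denominator = 254 + 24 + 128 + 22 + 13 + 98 = 539
RR1 = 254 / 539 = 0.4712
Denominator = 254 + 24 + 128 + 22 + 13 = 441
RR5 = 254 / 441 = 0.5760
Difference = 57.60 − 47.12 = 10.48 percentage points

10.5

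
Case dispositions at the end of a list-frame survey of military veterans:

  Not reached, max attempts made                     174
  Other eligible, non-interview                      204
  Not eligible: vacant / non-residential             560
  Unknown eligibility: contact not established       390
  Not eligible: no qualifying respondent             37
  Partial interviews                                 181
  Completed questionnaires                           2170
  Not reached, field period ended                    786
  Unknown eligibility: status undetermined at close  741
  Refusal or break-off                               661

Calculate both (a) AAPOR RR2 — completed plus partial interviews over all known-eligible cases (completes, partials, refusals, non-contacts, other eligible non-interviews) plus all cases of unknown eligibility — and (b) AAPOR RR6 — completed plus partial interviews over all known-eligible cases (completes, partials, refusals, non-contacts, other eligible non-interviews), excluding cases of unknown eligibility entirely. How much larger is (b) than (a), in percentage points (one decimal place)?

12.0

Never reached = 786 + 174 = 960
Unknown if eligible = 390 + 741 = 1131
Ineligible = 37 + 560 = 597
Num = 2170 + 181 = 2351
Denominator = 2170 + 181 + 661 + 960 + 204 + 1131 = 5307
RR2 = 2351 / 5307 = 0.4430
Denominator = 2170 + 181 + 661 + 960 + 204 = 4176
RR6 = 2351 / 4176 = 0.5630
Difference = 56.30 − 44.30 = 12.00 percentage points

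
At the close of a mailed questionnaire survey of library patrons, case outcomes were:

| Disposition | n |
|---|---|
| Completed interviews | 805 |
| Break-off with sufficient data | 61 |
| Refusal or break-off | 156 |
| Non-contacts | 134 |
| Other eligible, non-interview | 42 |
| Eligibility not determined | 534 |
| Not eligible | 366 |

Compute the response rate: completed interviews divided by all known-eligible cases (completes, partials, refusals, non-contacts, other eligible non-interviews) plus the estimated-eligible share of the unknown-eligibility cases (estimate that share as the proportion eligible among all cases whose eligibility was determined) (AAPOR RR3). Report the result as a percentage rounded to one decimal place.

50.1%

Num = 805
Determined eligible = 805 + 61 + 156 + 134 + 42 = 1198
e = 1198 / (1198 + 366) = 1198 / 1564 = 0.7660
Eligible share of unknowns = 0.7660 × 534 = 409.04
Denom = 1198 + 409.04 = 1607.04
RR3 = 805 / 1607.04 = 0.5009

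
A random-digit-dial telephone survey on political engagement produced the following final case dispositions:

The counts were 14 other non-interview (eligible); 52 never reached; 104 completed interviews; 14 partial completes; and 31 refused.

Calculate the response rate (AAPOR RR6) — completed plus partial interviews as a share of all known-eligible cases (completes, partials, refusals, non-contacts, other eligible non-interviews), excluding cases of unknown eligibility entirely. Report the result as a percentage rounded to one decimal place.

Top = 104 + 14 = 118
Denom = 104 + 14 + 31 + 52 + 14 = 215
RR6 = 118 / 215 = 0.5488

54.9%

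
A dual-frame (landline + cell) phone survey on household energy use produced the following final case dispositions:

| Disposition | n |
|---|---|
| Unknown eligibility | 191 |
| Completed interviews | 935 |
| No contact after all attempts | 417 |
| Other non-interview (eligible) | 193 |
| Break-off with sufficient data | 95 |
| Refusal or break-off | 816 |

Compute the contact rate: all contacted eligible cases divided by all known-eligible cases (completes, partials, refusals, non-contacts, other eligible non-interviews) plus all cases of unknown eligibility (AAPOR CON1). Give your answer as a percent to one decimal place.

77.0%

Top = 935 + 95 + 816 + 193 = 2039
Denominator = 935 + 95 + 816 + 417 + 193 + 191 = 2647
CON1 = 2039 / 2647 = 0.7703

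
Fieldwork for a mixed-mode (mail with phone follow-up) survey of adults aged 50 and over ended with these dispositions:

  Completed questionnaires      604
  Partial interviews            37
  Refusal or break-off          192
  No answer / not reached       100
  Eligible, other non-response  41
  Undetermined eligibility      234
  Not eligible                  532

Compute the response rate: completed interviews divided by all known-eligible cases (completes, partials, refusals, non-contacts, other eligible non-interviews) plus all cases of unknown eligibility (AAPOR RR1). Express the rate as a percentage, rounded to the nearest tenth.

Numerator → 604
Base → 604 + 37 + 192 + 100 + 41 + 234 = 1208
RR1 = 604 / 1208 = 0.5000

50.0%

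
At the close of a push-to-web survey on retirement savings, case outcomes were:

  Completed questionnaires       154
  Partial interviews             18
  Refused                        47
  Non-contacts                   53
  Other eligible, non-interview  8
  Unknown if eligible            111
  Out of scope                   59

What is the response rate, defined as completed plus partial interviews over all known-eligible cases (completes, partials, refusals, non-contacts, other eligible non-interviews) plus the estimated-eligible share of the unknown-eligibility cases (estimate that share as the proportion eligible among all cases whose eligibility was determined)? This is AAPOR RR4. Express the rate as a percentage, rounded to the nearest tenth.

46.3%

Top → 154 + 18 = 172
Eligible (known) → 154 + 18 + 47 + 53 + 8 = 280
e = 280 / (280 + 59) = 280 / 339 = 0.8260
e × U → 0.8260 × 111 = 91.69
Base → 280 + 91.69 = 371.69
RR4 = 172 / 371.69 = 0.4628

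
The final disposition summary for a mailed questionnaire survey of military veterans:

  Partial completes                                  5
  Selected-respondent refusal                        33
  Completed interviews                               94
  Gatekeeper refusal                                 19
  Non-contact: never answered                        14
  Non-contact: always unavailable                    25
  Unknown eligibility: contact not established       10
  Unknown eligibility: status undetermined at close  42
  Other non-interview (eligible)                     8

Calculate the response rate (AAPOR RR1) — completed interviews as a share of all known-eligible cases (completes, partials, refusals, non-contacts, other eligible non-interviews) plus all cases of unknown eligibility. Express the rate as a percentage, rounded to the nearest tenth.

37.6%

Refused = 19 + 33 = 52
Never reached = 14 + 25 = 39
Eligibility not determined = 10 + 42 = 52
Numerator = 94
Denominator = 94 + 5 + 52 + 39 + 8 + 52 = 250
RR1 = 94 / 250 = 0.3760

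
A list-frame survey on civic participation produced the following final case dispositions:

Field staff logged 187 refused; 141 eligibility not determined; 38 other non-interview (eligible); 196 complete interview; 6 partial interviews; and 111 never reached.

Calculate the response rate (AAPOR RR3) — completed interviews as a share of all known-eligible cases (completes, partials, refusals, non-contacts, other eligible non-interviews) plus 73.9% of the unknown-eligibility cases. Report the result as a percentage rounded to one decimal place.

Top: 196
Determined eligible: 196 + 6 + 187 + 111 + 38 = 538
e × U: 0.7390 × 141 = 104.20
Denom: 538 + 104.20 = 642.20
RR3 = 196 / 642.20 = 0.3052

30.5%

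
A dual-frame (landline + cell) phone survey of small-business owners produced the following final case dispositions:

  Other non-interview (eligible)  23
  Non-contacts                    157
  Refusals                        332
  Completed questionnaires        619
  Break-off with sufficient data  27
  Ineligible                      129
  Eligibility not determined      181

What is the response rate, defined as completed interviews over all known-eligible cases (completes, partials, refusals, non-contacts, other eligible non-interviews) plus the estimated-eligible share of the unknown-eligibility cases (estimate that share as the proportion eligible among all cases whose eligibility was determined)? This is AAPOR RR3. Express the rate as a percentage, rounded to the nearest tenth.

46.9%

Num = 619
Known eligible = 619 + 27 + 332 + 157 + 23 = 1158
e = 1158 / (1158 + 129) = 1158 / 1287 = 0.8998
e × U = 0.8998 × 181 = 162.86
Denom = 1158 + 162.86 = 1320.86
RR3 = 619 / 1320.86 = 0.4686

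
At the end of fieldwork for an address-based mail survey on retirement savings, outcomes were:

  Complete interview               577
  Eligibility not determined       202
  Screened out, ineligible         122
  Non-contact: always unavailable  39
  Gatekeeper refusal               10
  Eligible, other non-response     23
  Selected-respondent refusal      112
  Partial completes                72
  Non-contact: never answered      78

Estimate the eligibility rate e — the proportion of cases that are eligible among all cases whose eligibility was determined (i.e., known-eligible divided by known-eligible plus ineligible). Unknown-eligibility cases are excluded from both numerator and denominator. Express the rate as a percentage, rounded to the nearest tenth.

88.2%

Refusal or break-off = 10 + 112 = 122
Non-contacts = 78 + 39 = 117
Known eligible = 577 + 72 + 122 + 117 + 23 = 911
e = 911 / (911 + 122) = 911 / 1033 = 0.8819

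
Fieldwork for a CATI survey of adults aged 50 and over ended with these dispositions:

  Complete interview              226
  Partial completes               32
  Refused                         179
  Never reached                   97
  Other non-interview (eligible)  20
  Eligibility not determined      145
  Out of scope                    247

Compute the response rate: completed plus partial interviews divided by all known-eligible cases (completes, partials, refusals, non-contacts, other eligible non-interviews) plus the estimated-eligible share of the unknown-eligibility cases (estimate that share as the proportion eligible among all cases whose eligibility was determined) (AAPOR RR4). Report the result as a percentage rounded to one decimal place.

Num: 226 + 32 = 258
Known eligible: 226 + 32 + 179 + 97 + 20 = 554
e = 554 / (554 + 247) = 554 / 801 = 0.6916
Estimated eligible among unknowns: 0.6916 × 145 = 100.28
Denominator: 554 + 100.28 = 654.28
RR4 = 258 / 654.28 = 0.3943

39.4%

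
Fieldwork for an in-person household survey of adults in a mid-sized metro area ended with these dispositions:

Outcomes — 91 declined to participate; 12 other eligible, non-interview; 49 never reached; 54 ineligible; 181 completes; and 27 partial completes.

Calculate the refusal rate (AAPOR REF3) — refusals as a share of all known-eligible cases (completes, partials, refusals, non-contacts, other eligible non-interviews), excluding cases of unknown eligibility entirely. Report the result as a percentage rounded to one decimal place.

25.3%

Top → 91
Denominator → 181 + 27 + 91 + 49 + 12 = 360
REF3 = 91 / 360 = 0.2528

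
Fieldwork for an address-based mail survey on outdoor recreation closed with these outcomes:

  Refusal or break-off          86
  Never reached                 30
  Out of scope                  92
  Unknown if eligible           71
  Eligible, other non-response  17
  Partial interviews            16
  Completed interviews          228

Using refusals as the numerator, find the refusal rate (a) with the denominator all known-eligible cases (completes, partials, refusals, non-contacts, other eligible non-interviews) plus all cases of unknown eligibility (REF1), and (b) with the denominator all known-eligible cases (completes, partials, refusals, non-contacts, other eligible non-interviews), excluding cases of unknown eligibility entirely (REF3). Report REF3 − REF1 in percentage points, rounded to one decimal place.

Numerator: 86
Denom: 228 + 16 + 86 + 30 + 17 + 71 = 448
REF1 = 86 / 448 = 0.1920
Denom: 228 + 16 + 86 + 30 + 17 = 377
REF3 = 86 / 377 = 0.2281
Difference = 22.81 − 19.20 = 3.61 percentage points

3.6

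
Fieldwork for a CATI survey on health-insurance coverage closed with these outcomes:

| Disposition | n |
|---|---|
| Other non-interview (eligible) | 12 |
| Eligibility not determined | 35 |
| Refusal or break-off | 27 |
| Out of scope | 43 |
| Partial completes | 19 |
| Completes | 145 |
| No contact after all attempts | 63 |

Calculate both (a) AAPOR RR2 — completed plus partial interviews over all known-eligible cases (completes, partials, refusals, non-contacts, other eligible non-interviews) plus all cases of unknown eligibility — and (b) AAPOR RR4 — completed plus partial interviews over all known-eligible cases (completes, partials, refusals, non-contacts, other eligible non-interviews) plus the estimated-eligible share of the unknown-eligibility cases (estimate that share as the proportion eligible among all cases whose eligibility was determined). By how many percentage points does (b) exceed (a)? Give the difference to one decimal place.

Num = 145 + 19 = 164
Denom = 145 + 19 + 27 + 63 + 12 + 35 = 301
RR2 = 164 / 301 = 0.5449
Determined eligible = 145 + 19 + 27 + 63 + 12 = 266
e = 266 / (266 + 43) = 266 / 309 = 0.8608
Eligible share of unknowns = 0.8608 × 35 = 30.13
Denom = 266 + 30.13 = 296.13
RR4 = 164 / 296.13 = 0.5538
Difference = 55.38 − 54.49 = 0.89 percentage points

0.9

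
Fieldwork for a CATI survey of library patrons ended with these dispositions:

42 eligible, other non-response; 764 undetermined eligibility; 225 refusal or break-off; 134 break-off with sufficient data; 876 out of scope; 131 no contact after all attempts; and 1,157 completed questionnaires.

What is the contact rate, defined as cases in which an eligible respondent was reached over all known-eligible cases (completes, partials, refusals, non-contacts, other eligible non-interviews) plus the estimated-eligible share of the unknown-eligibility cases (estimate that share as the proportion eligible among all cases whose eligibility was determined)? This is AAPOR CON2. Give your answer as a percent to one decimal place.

71.1%

Top → 1157 + 134 + 225 + 42 = 1558
Determined eligible → 1157 + 134 + 225 + 131 + 42 = 1689
e = 1689 / (1689 + 876) = 1689 / 2565 = 0.6585
Estimated eligible among unknowns → 0.6585 × 764 = 503.09
Denom → 1689 + 503.09 = 2192.09
CON2 = 1558 / 2192.09 = 0.7107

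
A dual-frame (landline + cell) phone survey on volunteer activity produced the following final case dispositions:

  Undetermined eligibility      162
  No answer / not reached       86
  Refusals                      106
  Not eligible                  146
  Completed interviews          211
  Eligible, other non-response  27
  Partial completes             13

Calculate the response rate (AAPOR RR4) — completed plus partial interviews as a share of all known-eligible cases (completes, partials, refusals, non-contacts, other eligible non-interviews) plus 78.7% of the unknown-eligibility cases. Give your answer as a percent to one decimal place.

39.3%

Top → 211 + 13 = 224
Determined eligible → 211 + 13 + 106 + 86 + 27 = 443
e × U → 0.7870 × 162 = 127.49
Denominator → 443 + 127.49 = 570.49
RR4 = 224 / 570.49 = 0.3926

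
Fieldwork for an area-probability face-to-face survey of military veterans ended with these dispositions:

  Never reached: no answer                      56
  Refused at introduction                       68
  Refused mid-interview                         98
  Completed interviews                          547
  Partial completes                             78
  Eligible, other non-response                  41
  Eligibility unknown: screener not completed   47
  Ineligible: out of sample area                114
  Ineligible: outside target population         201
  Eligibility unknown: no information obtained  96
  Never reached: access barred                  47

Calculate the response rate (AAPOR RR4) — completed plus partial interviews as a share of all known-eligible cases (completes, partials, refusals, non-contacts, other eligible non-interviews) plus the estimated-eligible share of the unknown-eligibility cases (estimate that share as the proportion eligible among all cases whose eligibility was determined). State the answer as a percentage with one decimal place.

60.0%

Refusal or break-off = 68 + 98 = 166
No answer / not reached = 56 + 47 = 103
Unknown if eligible = 47 + 96 = 143
Not eligible = 201 + 114 = 315
Num: 547 + 78 = 625
Determined eligible: 547 + 78 + 166 + 103 + 41 = 935
e = 935 / (935 + 315) = 935 / 1250 = 0.7480
Estimated eligible among unknowns: 0.7480 × 143 = 106.96
Denom: 935 + 106.96 = 1041.96
RR4 = 625 / 1041.96 = 0.5998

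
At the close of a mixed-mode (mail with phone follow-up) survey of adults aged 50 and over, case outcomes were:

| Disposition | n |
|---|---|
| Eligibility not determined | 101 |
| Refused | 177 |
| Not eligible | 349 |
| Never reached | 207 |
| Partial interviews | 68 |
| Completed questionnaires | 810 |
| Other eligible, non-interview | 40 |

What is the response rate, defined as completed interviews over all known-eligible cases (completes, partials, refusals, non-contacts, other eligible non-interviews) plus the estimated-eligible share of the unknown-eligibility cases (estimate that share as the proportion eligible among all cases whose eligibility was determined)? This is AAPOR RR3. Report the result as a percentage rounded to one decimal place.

Num → 810
Determined eligible → 810 + 68 + 177 + 207 + 40 = 1302
e = 1302 / (1302 + 349) = 1302 / 1651 = 0.7886
Eligible share of unknowns → 0.7886 × 101 = 79.65
Base → 1302 + 79.65 = 1381.65
RR3 = 810 / 1381.65 = 0.5863

58.6%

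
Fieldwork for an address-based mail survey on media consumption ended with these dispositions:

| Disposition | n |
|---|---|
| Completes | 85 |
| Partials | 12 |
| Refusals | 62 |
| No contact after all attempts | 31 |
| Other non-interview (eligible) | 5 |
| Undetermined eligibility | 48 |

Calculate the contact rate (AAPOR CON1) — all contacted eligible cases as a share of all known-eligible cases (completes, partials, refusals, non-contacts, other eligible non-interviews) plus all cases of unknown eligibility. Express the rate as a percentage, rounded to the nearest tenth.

67.5%

Numerator = 85 + 12 + 62 + 5 = 164
Denominator = 85 + 12 + 62 + 31 + 5 + 48 = 243
CON1 = 164 / 243 = 0.6749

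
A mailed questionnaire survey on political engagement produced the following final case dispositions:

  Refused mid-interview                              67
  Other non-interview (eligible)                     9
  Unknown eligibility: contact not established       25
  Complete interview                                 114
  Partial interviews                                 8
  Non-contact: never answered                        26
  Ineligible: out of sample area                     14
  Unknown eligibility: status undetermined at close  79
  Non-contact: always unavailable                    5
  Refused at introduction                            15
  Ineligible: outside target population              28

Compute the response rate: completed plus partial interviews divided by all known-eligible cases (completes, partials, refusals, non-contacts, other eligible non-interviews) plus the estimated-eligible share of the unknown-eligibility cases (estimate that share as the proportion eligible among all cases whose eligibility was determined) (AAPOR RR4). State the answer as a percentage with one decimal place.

Declined to participate = 15 + 67 = 82
Non-contacts = 26 + 5 = 31
Eligibility not determined = 25 + 79 = 104
Ineligible = 28 + 14 = 42
Top = 114 + 8 = 122
Eligible (known) = 114 + 8 + 82 + 31 + 9 = 244
e = 244 / (244 + 42) = 244 / 286 = 0.8531
e × U = 0.8531 × 104 = 88.72
Denominator = 244 + 88.72 = 332.72
RR4 = 122 / 332.72 = 0.3667

36.7%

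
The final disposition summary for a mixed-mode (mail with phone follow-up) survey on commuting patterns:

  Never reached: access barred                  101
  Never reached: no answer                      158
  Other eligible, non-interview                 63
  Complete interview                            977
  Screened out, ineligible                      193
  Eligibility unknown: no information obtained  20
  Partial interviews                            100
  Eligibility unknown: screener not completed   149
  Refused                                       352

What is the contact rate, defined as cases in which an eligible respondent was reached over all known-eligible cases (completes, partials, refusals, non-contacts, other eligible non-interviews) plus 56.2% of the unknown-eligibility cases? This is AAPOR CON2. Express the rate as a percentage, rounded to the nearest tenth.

Non-contacts = 158 + 101 = 259
Eligibility not determined = 149 + 20 = 169
Numerator: 977 + 100 + 352 + 63 = 1492
Known eligible: 977 + 100 + 352 + 259 + 63 = 1751
e × U: 0.5620 × 169 = 94.98
Denom: 1751 + 94.98 = 1845.98
CON2 = 1492 / 1845.98 = 0.8082

80.8%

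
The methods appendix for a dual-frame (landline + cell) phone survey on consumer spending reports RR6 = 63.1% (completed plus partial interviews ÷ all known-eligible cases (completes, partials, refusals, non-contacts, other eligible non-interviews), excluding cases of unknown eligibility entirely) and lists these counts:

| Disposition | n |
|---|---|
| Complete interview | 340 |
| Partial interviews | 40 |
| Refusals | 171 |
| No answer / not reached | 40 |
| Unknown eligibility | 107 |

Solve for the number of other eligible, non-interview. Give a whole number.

Num → 340 + 40 = 380
RR6 = 380 / D = 0.631
D = 380 / 0.631 = 602.2
Remaining denominator categories sum to 591
other eligible, non-interview = 602.2 − 591 ≈ 11

11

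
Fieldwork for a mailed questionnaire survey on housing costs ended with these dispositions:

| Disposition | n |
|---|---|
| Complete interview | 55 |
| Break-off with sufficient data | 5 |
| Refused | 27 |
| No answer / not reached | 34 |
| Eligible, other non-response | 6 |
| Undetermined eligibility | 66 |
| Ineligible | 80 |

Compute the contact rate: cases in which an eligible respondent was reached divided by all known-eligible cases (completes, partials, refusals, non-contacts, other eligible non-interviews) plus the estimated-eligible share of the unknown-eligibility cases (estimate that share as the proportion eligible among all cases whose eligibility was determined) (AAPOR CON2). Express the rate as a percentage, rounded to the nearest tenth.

55.5%

Top = 55 + 5 + 27 + 6 = 93
Eligible (known) = 55 + 5 + 27 + 34 + 6 = 127
e = 127 / (127 + 80) = 127 / 207 = 0.6135
Estimated eligible among unknowns = 0.6135 × 66 = 40.49
Denom = 127 + 40.49 = 167.49
CON2 = 93 / 167.49 = 0.5553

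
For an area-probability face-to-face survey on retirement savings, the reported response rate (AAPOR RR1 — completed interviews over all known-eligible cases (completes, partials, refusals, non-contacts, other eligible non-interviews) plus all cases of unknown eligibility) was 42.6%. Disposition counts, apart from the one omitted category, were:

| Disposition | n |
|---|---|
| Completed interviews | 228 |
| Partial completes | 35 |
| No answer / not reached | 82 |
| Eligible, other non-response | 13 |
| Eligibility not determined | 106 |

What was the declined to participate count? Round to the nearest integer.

RR1 = 228 / D = 0.426
D = 228 / 0.426 = 535.2
Remaining denominator categories sum to 464
declined to participate = 535.2 − 464 ≈ 71

71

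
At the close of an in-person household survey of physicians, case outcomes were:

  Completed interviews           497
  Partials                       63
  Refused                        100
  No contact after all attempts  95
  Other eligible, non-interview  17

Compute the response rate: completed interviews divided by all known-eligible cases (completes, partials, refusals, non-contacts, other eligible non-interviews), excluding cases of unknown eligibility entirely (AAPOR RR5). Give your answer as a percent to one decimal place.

64.4%

Top = 497
Denominator = 497 + 63 + 100 + 95 + 17 = 772
RR5 = 497 / 772 = 0.6438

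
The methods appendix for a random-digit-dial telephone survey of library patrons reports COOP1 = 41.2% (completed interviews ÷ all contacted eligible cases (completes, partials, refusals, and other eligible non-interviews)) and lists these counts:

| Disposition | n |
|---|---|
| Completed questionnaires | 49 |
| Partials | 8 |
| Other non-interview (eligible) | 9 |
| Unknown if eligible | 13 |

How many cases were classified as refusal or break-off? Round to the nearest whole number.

53

COOP1 = 49 / D = 0.412
D = 49 / 0.412 = 118.9
Other denominator terms total 66
refusal or break-off = 118.9 − 66 ≈ 53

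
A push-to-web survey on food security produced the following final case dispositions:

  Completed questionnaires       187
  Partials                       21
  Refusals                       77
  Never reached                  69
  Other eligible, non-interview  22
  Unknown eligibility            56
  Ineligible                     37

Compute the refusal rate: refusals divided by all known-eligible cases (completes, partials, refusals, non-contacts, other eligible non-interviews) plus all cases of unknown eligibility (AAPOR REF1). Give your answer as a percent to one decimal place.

Num → 77
Denominator → 187 + 21 + 77 + 69 + 22 + 56 = 432
REF1 = 77 / 432 = 0.1782

17.8%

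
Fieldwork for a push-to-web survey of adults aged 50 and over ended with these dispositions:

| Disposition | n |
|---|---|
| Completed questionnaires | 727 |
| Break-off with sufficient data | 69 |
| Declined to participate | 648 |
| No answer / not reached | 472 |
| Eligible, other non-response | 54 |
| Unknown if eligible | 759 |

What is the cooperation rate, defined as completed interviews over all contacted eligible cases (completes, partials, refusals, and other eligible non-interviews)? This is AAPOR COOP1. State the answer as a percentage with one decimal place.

Num = 727
Denom = 727 + 69 + 648 + 54 = 1498
COOP1 = 727 / 1498 = 0.4853

48.5%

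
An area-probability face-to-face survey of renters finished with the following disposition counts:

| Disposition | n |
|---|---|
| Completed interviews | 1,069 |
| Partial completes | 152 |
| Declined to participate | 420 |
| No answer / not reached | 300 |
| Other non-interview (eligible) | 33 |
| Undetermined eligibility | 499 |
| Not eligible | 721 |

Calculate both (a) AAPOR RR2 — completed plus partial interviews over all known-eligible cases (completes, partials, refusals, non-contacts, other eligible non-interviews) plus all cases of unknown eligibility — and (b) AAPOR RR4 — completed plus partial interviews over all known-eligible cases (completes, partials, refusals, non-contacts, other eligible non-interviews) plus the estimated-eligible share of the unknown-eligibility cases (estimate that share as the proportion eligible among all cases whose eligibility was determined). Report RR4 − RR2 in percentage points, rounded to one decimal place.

Num: 1069 + 152 = 1221
Denom: 1069 + 152 + 420 + 300 + 33 + 499 = 2473
RR2 = 1221 / 2473 = 0.4937
Known eligible: 1069 + 152 + 420 + 300 + 33 = 1974
e = 1974 / (1974 + 721) = 1974 / 2695 = 0.7325
e × U: 0.7325 × 499 = 365.52
Denom: 1974 + 365.52 = 2339.52
RR4 = 1221 / 2339.52 = 0.5219
Difference = 52.19 − 49.37 = 2.82 percentage points

2.8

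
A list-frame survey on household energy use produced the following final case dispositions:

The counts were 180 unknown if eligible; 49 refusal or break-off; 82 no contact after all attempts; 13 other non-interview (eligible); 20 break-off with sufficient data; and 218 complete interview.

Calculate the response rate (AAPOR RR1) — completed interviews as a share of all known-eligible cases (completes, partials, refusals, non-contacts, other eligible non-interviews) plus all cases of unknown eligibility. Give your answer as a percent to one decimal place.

38.8%

Num → 218
Denominator → 218 + 20 + 49 + 82 + 13 + 180 = 562
RR1 = 218 / 562 = 0.3879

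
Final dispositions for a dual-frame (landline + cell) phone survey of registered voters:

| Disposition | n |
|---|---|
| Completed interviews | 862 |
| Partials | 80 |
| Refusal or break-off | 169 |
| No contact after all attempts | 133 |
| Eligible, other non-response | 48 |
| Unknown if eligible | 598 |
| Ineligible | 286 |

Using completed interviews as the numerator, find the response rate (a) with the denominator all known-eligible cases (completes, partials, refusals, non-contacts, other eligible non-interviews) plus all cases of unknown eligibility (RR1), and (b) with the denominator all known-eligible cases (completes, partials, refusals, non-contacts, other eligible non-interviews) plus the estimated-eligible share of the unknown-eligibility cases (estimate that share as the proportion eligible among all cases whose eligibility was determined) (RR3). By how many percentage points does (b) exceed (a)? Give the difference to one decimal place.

Numerator = 862
Base = 862 + 80 + 169 + 133 + 48 + 598 = 1890
RR1 = 862 / 1890 = 0.4561
Known eligible = 862 + 80 + 169 + 133 + 48 = 1292
e = 1292 / (1292 + 286) = 1292 / 1578 = 0.8188
Eligible share of unknowns = 0.8188 × 598 = 489.64
Base = 1292 + 489.64 = 1781.64
RR3 = 862 / 1781.64 = 0.4838
Difference = 48.38 − 45.61 = 2.77 percentage points

2.8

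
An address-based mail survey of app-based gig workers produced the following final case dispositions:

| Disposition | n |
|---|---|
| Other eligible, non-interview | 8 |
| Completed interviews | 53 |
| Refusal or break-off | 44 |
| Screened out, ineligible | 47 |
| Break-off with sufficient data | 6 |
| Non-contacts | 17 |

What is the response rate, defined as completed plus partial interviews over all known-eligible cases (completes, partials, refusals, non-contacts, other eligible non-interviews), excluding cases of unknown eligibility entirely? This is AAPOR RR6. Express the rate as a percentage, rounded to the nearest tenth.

Top: 53 + 6 = 59
Denominator: 53 + 6 + 44 + 17 + 8 = 128
RR6 = 59 / 128 = 0.4609

46.1%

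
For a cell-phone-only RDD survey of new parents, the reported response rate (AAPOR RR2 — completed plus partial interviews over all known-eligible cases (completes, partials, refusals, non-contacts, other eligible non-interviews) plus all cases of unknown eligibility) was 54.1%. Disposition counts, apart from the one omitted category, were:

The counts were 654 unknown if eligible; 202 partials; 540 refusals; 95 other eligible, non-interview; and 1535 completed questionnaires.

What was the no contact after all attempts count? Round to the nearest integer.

185

Numerator = 1535 + 202 = 1737
RR2 = 1737 / D = 0.541
D = 1737 / 0.541 = 3210.7
Remaining denominator categories sum to 3026
no contact after all attempts = 3210.7 − 3026 ≈ 185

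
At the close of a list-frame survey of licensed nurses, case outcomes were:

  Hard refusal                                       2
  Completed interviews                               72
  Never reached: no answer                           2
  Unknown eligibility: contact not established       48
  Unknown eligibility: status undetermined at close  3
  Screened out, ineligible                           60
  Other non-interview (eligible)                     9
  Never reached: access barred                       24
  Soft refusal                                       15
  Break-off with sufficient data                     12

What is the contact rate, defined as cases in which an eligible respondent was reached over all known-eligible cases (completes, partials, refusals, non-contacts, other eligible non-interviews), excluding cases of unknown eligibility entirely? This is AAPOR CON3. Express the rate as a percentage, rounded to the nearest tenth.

80.9%

Refused = 2 + 15 = 17
No contact after all attempts = 2 + 24 = 26
Unknown if eligible = 48 + 3 = 51
Num = 72 + 12 + 17 + 9 = 110
Denominator = 72 + 12 + 17 + 26 + 9 = 136
CON3 = 110 / 136 = 0.8088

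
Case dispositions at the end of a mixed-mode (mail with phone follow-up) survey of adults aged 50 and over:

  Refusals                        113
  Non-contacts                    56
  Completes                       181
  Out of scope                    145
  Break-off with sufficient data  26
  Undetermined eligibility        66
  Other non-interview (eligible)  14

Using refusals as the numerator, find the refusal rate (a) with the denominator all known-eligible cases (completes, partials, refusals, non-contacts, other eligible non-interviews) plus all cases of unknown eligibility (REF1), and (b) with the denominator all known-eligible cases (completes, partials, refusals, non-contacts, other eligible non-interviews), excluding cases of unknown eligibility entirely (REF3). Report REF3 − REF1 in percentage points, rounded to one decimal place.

Num → 113
Base → 181 + 26 + 113 + 56 + 14 + 66 = 456
REF1 = 113 / 456 = 0.2478
Base → 181 + 26 + 113 + 56 + 14 = 390
REF3 = 113 / 390 = 0.2897
Difference = 28.97 − 24.78 = 4.19 percentage points

4.2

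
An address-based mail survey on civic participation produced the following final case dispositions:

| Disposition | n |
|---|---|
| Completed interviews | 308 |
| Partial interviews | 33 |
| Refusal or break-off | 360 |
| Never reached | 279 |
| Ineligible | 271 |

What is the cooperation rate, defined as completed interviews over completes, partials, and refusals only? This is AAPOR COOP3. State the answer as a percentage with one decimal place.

43.9%

Numerator → 308
Denom → 308 + 33 + 360 = 701
COOP3 = 308 / 701 = 0.4394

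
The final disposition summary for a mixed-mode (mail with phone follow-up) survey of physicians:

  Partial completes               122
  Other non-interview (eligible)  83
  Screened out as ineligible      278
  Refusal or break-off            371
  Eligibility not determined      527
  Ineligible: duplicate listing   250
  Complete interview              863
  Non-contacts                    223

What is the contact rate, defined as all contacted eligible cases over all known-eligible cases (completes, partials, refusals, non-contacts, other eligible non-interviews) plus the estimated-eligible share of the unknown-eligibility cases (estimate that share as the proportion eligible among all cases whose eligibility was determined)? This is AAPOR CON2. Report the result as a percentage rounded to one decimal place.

Screened out, ineligible = 278 + 250 = 528
Numerator = 863 + 122 + 371 + 83 = 1439
Known eligible = 863 + 122 + 371 + 223 + 83 = 1662
e = 1662 / (1662 + 528) = 1662 / 2190 = 0.7589
e × U = 0.7589 × 527 = 399.94
Base = 1662 + 399.94 = 2061.94
CON2 = 1439 / 2061.94 = 0.6979

69.8%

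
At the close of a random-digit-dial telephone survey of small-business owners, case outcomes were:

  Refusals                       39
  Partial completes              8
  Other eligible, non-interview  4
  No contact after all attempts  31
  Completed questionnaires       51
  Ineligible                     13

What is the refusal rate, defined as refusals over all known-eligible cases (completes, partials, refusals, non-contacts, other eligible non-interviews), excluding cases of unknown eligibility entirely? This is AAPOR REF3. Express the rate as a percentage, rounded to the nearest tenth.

Num: 39
Base: 51 + 8 + 39 + 31 + 4 = 133
REF3 = 39 / 133 = 0.2932

29.3%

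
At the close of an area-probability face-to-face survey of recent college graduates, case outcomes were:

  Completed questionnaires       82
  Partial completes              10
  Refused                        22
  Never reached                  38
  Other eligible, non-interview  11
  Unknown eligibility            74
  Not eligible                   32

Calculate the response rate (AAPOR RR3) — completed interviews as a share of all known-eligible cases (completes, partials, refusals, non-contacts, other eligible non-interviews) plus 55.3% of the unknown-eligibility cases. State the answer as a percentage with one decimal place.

40.2%

Top → 82
Eligible (known) → 82 + 10 + 22 + 38 + 11 = 163
Estimated eligible among unknowns → 0.5530 × 74 = 40.92
Denominator → 163 + 40.92 = 203.92
RR3 = 82 / 203.92 = 0.4021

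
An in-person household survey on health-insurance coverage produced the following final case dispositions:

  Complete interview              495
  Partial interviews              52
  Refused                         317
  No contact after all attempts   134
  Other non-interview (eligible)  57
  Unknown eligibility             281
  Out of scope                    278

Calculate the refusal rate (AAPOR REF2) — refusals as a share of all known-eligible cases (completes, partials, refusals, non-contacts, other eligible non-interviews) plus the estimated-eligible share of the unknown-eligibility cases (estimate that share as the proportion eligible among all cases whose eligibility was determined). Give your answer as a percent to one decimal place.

Top → 317
Known eligible → 495 + 52 + 317 + 134 + 57 = 1055
e = 1055 / (1055 + 278) = 1055 / 1333 = 0.7914
Eligible share of unknowns → 0.7914 × 281 = 222.38
Base → 1055 + 222.38 = 1277.38
REF2 = 317 / 1277.38 = 0.2482

24.8%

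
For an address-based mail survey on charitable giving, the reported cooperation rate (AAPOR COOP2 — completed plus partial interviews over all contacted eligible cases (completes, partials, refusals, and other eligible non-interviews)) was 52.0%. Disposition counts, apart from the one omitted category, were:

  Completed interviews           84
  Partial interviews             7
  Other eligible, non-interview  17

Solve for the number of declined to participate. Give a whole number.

67

Num: 84 + 7 = 91
COOP2 = 91 / D = 0.520
D = 91 / 0.520 = 175.0
Rest of base = 108
declined to participate = 175.0 − 108 ≈ 67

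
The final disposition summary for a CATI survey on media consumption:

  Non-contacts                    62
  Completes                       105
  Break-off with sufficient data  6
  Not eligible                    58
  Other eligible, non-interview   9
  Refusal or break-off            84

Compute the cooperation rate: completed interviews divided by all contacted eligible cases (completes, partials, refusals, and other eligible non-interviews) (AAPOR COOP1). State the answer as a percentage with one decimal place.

Top: 105
Denom: 105 + 6 + 84 + 9 = 204
COOP1 = 105 / 204 = 0.5147

51.5%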